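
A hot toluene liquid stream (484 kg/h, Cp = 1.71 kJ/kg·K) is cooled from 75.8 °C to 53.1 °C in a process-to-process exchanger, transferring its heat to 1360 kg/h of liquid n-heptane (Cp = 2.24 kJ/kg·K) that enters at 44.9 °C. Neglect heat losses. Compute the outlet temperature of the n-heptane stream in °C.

Heat released by hot stream: Q = 484 × 1.71 × (75.8 − 53.1) = 18787 kJ/h
Energy balance on cold side (adiabatic exchanger): Q = ṁ_c·Cp_c·(T_c,out − T_c,in)
T_c,out = 44.9 + 18787/(1360 × 2.24) = 51.067 °C

T_c,out = 51.1 °C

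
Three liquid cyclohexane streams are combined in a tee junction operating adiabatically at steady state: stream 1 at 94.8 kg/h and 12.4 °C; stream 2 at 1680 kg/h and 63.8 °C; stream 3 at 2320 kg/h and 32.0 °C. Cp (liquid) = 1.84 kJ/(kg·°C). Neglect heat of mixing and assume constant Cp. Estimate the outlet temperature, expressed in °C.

T_out = 44.6 °C

Energy balance with Q = 0: Σ ṁᵢCp,ᵢ(T_out − Tᵢ) = 0
T_out = Σ ṁᵢCp,ᵢTᵢ / Σ ṁᵢCp,ᵢ
      = 335980 / 7534.4 = 44.593 °C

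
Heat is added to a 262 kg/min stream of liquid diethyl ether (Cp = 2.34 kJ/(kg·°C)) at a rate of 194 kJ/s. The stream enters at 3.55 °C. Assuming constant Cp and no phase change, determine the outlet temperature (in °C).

Q = 194 kJ/s = 11640 kJ/min
ΔT = Q/(ṁ·Cp) = 11640/(262×2.34) = 18.986 K
T_out = 3.55 + 18.986 = 22.536 °C

T_out = 22.5 °C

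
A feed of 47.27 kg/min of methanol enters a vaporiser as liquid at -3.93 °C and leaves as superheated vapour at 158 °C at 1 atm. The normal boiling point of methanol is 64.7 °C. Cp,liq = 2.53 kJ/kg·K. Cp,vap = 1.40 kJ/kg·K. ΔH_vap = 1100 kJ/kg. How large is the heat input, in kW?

liquid -3.93→64.7 °C: 173.63 kJ/kg
vaporisation at 64.7 °C: 1100 kJ/kg
vapour 64.7→158 °C: 130.62 kJ/kg
Δh = 173.63 + 1100 + 130.62 = 1404.3 kJ/kg
Q = ṁ·Δh = 47.27 kg/min × 1404.3 kJ/kg = 66379 kJ/min
|Q| = 1106.3 kW

Q = 1110 kW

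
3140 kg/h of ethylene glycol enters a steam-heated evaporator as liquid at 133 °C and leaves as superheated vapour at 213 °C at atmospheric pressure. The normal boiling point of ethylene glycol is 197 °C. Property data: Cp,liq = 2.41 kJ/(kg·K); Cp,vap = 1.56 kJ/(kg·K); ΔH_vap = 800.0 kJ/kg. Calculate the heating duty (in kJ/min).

liquid 133→197 °C: 154.24 kJ/kg
vaporisation at 197 °C: 800 kJ/kg
vapour 197→213 °C: 24.96 kJ/kg
Δh = 154.24 + 800 + 24.96 = 979.2 kJ/kg
Q = ṁ·Δh = 3140 kg/h × 979.2 kJ/kg = 3.0747e+06 kJ/h
|Q| = 854.08 kW = 51245 kJ/min

Q = 51200 kJ/min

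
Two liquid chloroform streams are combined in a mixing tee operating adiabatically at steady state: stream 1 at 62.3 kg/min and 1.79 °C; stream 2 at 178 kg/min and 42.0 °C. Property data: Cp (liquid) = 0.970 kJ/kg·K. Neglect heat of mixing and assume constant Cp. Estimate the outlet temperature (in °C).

T_out = 31.6 °C

Adiabatic, steady state ⇒ Σ ṁᵢCp,ᵢ(T_out − Tᵢ) = 0
Σ ṁᵢCp,ᵢTᵢ = 62.3×0.970×1.79 + 178×0.970×42.0 = 7359.9
Σ ṁᵢCp,ᵢ = 62.3×0.970 + 178×0.970 = 233.09
T_out = 7359.9 / 233.09 = 31.575 °C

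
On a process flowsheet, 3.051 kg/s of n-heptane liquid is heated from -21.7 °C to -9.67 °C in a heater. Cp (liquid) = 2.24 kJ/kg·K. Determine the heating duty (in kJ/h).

Q = ṁ·Cp·ΔT = 3.051 × 2.24 × (-9.67 − -21.7) = 82.216 kJ/s
Heating duty = 295980 kJ/h

Q = 296000 kJ/h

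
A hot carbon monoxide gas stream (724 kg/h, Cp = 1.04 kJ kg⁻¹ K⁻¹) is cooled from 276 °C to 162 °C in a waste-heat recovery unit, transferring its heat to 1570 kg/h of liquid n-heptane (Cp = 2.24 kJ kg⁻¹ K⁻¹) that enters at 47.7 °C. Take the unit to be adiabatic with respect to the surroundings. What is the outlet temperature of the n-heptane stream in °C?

T_c,out = 72.1 °C

Heat released by hot stream: Q = 724 × 1.04 × (276 − 162) = 85837 kJ/h
Energy balance on cold side (adiabatic exchanger): Q = ṁ_c·Cp_c·(T_c,out − T_c,in)
T_c,out = 47.7 + 85837/(1570 × 2.24) = 72.108 °C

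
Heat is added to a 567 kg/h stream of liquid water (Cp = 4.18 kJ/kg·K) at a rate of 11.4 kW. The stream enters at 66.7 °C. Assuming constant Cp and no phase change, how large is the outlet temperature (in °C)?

T_out = 84.0 °C

Q = 11.4 kW = 41040 kJ/h
ΔT = Q/(ṁ·Cp) = 41040/(567×4.18) = 17.316 K
T_out = 66.7 + 17.316 = 84.016 °C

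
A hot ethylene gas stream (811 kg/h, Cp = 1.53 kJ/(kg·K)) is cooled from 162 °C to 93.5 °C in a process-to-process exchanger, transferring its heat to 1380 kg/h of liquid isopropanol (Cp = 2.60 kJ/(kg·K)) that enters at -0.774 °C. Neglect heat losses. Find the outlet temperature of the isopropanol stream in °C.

Heat released by hot stream: Q = 811 × 1.53 × (162 − 93.5) = 84997 kJ/h
Energy balance on cold side (adiabatic exchanger): Q = ṁ_c·Cp_c·(T_c,out − T_c,in)
T_c,out = -0.774 + 84997/(1380 × 2.60) = 22.915 °C

T_c,out = 22.9 °C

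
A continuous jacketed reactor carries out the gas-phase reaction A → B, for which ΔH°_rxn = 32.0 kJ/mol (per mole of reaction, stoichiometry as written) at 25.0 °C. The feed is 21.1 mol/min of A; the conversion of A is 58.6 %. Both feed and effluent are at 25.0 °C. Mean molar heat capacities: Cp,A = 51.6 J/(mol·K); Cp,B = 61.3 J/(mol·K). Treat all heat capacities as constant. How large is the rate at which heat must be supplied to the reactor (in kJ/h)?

Extent of reaction ξ = 0.586 × 21.1 = 12.365 mol/min
Reaction term: ξ·ΔH°_rxn = 12.365 × 32.0 = 395.67 kJ/min
Q = ΔH = 395.67 kJ/min = 6.5945 kW
Heat supplied = 23740 kJ/h

Q_in = 23700 kJ/h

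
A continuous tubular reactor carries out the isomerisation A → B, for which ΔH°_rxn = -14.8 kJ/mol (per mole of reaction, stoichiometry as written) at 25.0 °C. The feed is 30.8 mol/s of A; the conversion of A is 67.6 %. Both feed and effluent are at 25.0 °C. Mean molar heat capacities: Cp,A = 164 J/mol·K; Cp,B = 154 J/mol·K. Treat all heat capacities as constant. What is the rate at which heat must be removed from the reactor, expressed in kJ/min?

Q_out = 18500 kJ/min

Extent of reaction ξ = 0.676 × 30.8 = 20.821 mol/s
Reaction term: ξ·ΔH°_rxn = 20.821 × -14.8 = -308.15 kJ/s
Q = ΔH = -308.15 kJ/s = -308.15 kW
Heat removed = 18489 kJ/min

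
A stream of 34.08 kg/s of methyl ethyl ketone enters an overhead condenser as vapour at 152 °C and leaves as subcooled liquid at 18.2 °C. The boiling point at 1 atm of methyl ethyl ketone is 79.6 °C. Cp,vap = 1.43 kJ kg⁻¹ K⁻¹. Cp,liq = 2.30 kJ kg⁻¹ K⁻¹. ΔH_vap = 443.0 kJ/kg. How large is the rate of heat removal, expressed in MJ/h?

vapour 152→79.6 °C: -103.53 kJ/kg
condensation at 79.6 °C: -443 kJ/kg
liquid 79.6→18.2 °C: -141.22 kJ/kg
Δh = -103.53 + -443 + -141.22 = -687.75 kJ/kg
Q = ṁ·Δh = 34.08 kg/s × -687.75 kJ/kg = -23439 kJ/s
|Q| = 23439 kW = 84379 MJ/h

Q_c = 84400 MJ/h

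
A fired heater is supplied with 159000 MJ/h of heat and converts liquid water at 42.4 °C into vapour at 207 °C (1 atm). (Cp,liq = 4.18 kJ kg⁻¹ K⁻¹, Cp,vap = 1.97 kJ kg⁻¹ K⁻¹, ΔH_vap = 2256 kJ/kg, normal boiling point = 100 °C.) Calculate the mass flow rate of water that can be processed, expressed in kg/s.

Δh = 4.18×(100−42.4) + 2256 + 1.97×(207−100) = 2707.6 kJ/kg
Q = 159000 MJ/h = 44167 kJ/s = 44167 kJ/s
ṁ = Q/Δh = 44167 / 2707.6 = 16.312 kg/s

ṁ = 16.3 kg/s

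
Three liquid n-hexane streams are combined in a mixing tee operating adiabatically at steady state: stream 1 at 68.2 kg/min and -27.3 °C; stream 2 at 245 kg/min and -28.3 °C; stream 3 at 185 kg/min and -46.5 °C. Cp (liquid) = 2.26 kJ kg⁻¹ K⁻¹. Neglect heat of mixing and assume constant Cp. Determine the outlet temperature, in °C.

No heat crosses the boundary, so H_out = H_in.
T_out = Σ ṁᵢCp,ᵢTᵢ / Σ ṁᵢCp,ᵢ
      = -39319 / 1125.9 = -34.921 °C

T_out = -34.9 °C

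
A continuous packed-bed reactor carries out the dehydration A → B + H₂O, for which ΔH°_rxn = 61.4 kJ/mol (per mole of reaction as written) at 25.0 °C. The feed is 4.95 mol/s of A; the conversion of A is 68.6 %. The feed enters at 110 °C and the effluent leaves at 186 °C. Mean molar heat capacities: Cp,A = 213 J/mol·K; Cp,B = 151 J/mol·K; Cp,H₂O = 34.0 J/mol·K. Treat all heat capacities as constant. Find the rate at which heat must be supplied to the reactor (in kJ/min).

Extent of reaction ξ = 0.686 × 4.95 = 3.3957 mol/s
Reaction term: ξ·ΔH°_rxn = 3.3957 × 61.4 = 208.5 kJ/s
Sensible, feed 110→25 °C: -89.62 kJ/s
Outlet flows (mol/s): A 1.5543, B 3.3957, H₂O 3.3957
Sensible, products 25→186 °C: 154.44 kJ/s
Q = ΔH = 273.32 kJ/s = 273.32 kW
Heat supplied = 16399 kJ/min

Q_in = 16400 kJ/min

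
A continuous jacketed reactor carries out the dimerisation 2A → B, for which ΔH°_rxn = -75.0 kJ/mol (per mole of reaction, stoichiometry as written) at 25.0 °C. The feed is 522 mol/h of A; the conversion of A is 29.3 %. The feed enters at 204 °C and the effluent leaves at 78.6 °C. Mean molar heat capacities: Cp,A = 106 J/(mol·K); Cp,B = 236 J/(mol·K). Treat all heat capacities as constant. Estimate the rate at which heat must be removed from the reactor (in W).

Extent of reaction ξ = 0.293 × 522 / 2 = 76.473 mol/h
Reaction term: ξ·ΔH°_rxn = 76.473 × -75.0 = -5735.5 kJ/h
Sensible, feed 204→25 °C: -9904.4 kJ/h
Outlet flows (mol/h): A 369.05, B 76.473
Sensible, products 25→78.6 °C: 3064.2 kJ/h
Q = ΔH = -12576 kJ/h = -3.4933 kW
Heat removed = 3493.3 W

Q_out = 3490 W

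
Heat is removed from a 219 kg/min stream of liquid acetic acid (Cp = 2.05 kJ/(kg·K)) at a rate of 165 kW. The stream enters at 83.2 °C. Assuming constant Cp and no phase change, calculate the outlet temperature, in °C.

T_out = 61.1 °C

Q = 165 kW = 9900 kJ/min
ΔT = Q/(ṁ·Cp) = 9900/(219×2.05) = 22.051 K
T_out = 83.2 − 22.051 = 61.149 °C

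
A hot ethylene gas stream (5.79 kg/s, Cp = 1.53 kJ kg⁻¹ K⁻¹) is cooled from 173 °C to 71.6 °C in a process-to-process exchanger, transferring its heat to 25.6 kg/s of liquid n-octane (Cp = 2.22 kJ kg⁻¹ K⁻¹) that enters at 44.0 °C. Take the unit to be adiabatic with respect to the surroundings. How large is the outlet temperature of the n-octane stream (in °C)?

T_c,out = 59.8 °C

Heat released by hot stream: Q = 5.79 × 1.53 × (173 − 71.6) = 898.27 kJ/s
Energy balance on cold side (adiabatic exchanger): Q = ṁ_c·Cp_c·(T_c,out − T_c,in)
T_c,out = 44.0 + 898.27/(25.6 × 2.22) = 59.806 °C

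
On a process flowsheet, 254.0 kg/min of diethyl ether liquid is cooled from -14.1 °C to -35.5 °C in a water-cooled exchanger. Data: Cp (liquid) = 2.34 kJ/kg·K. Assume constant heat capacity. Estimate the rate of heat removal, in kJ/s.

Q_c = 212 kJ/s

Q = ṁ·Cp·ΔT = 254.0 × 2.34 × (-35.5 − -14.1) = -12719 kJ/min
Converting: 12719 / 60 s = 211.99 kW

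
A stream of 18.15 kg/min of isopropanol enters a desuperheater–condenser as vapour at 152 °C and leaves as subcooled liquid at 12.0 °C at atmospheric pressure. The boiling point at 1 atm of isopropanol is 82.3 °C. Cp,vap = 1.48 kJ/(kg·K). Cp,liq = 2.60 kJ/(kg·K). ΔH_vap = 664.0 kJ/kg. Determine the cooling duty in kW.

vapour 152→82.3 °C: -103.16 kJ/kg
condensation at 82.3 °C: -664 kJ/kg
liquid 82.3→12.0 °C: -182.78 kJ/kg
Δh = -103.16 + -664 + -182.78 = -949.94 kJ/kg
Q = ṁ·Δh = 18.15 kg/min × -949.94 kJ/kg = -17241 kJ/min
|Q| = 287.36 kW

Q_c = 287 kW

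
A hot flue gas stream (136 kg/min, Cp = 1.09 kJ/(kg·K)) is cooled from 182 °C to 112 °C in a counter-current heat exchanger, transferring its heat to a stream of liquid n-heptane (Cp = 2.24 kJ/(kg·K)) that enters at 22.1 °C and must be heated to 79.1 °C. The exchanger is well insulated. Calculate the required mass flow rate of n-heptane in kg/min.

Heat released by hot stream: Q = 136 × 1.09 × (182 − 112) = 10377 kJ/min
Energy balance on cold side (adiabatic exchanger): Q = ṁ_c·Cp_c·(T_c,out − T_c,in)
ṁ_c = 10377 / [2.24 × (79.1 − 22.1)] = 81.272 kg/min

ṁ_c = 81.3 kg/min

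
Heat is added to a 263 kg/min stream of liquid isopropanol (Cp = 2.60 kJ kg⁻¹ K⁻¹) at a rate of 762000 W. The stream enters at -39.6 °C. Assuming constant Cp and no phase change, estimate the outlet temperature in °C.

T_out = 27.3 °C

Q = 762000 W = 45720 kJ/min
ΔT = Q/(ṁ·Cp) = 45720/(263×2.60) = 66.862 K
T_out = -39.6 + 66.862 = 27.262 °C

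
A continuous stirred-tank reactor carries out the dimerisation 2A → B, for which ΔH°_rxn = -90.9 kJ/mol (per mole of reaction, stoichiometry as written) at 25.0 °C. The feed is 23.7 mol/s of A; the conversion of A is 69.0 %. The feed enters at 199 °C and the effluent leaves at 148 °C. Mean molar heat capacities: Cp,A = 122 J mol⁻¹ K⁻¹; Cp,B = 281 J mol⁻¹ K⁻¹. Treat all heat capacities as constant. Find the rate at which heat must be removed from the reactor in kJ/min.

Extent of reaction ξ = 0.690 × 23.7 / 2 = 8.1765 mol/s
Reaction term: ξ·ΔH°_rxn = 8.1765 × -90.9 = -743.24 kJ/s
Sensible, feed 199→25 °C: -503.1 kJ/s
Outlet flows (mol/s): A 7.347, B 8.1765
Sensible, products 25→148 °C: 392.85 kJ/s
Q = ΔH = -853.49 kJ/s = -853.49 kW
Heat removed = 51210 kJ/min

Q_out = 51200 kJ/min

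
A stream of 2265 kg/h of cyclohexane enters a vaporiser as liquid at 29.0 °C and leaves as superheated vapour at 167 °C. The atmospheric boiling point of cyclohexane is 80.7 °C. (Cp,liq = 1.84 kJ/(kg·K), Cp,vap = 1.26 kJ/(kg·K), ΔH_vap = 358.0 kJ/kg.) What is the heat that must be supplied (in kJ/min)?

liquid 29.0→80.7 °C: 95.128 kJ/kg
vaporisation at 80.7 °C: 358 kJ/kg
vapour 80.7→167 °C: 108.74 kJ/kg
Δh = 95.128 + 358 + 108.74 = 561.87 kJ/kg
Q = ṁ·Δh = 2265 kg/h × 561.87 kJ/kg = 1.2726e+06 kJ/h
|Q| = 353.51 kW = 21210 kJ/min

Q = 21200 kJ/min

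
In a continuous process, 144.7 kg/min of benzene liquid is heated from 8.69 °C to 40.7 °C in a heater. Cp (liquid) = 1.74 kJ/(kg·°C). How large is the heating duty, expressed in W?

Q = 134000 W

Q = ṁ·Cp·ΔT = 144.7 × 1.74 × (40.7 − 8.69) = 8059.4 kJ/min
Converting: 8059.4 / 60 s = 134.32 kW
Heating duty = 134320 W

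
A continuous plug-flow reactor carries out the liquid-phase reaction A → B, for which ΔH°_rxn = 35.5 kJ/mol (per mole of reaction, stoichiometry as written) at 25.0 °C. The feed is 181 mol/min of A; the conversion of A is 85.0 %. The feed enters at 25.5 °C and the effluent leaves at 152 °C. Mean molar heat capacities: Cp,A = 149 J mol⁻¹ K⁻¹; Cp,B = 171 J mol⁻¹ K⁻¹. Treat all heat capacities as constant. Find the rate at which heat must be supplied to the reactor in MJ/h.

Q_in = 558 MJ/h

Extent of reaction ξ = 0.850 × 181 = 153.85 mol/min
Reaction term: ξ·ΔH°_rxn = 153.85 × 35.5 = 5461.7 kJ/min
Sensible, feed 25.5→25 °C: -13.485 kJ/min
Outlet flows (mol/min): A 27.15, B 153.85
Sensible, products 25→152 °C: 3854.9 kJ/min
Q = ΔH = 9303.1 kJ/min = 155.05 kW
Heat supplied = 558.19 MJ/h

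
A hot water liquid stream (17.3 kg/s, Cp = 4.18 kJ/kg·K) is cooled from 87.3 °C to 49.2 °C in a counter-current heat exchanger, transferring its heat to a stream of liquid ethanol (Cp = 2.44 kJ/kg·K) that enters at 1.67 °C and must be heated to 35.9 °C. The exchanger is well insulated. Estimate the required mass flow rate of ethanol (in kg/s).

Heat released by hot stream: Q = 17.3 × 4.18 × (87.3 − 49.2) = 2755.2 kJ/s
Energy balance on cold side (adiabatic exchanger): Q = ṁ_c·Cp_c·(T_c,out − T_c,in)
ṁ_c = 2755.2 / [2.44 × (35.9 − 1.67)] = 32.988 kg/s

ṁ_c = 33.0 kg/s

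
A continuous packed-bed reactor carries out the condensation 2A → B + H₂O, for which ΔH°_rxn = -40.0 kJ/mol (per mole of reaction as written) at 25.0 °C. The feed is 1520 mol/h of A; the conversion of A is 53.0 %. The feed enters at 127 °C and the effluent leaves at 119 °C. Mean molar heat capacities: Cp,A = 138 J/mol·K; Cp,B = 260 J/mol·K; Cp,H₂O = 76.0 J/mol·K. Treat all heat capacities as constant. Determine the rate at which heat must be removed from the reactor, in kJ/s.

Q_out = 4.31 kJ/s

Extent of reaction ξ = 0.530 × 1520 / 2 = 402.8 mol/h
Reaction term: ξ·ΔH°_rxn = 402.8 × -40.0 = -16112 kJ/h
Sensible, feed 127→25 °C: -21396 kJ/h
Outlet flows (mol/h): A 714.4, B 402.8, H₂O 402.8
Sensible, products 25→119 °C: 21989 kJ/h
Q = ΔH = -15518 kJ/h = -4.3106 kW
Heat removed = 4.3106 kJ/s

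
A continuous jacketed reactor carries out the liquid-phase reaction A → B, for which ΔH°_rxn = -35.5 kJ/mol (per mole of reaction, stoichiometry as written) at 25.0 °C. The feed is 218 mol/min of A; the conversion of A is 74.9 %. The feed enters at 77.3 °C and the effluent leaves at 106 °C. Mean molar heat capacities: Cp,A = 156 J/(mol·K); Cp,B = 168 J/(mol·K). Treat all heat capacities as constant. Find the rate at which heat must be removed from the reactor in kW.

Extent of reaction ξ = 0.749 × 218 = 163.28 mol/min
Reaction term: ξ·ΔH°_rxn = 163.28 × -35.5 = -5796.5 kJ/min
Sensible, feed 77.3→25 °C: -1778.6 kJ/min
Outlet flows (mol/min): A 54.718, B 163.28
Sensible, products 25→106 °C: 2913.4 kJ/min
Q = ΔH = -4661.8 kJ/min = -77.696 kW
Heat removed = 77.696 kW

Q_out = 77.7 kW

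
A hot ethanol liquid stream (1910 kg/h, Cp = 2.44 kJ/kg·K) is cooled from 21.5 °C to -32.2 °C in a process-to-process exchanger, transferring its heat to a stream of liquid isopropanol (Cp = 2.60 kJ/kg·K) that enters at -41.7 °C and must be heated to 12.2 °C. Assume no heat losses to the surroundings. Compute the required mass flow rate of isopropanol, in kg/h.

ṁ_c = 1790 kg/h

Heat released by hot stream: Q = 1910 × 2.44 × (21.5 − -32.2) = 250260 kJ/h
Energy balance on cold side (adiabatic exchanger): Q = ṁ_c·Cp_c·(T_c,out − T_c,in)
ṁ_c = 250260 / [2.60 × (12.2 − -41.7)] = 1785.8 kg/h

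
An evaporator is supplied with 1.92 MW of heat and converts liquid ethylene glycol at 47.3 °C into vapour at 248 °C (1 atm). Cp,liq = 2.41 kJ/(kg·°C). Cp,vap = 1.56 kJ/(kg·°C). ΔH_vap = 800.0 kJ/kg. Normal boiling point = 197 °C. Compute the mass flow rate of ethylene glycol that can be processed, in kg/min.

Δh = 2.41×(197−47.3) + 800.0 + 1.56×(248−197) = 1240.3 kJ/kg
Q = 1.92 MW = 1920 kJ/s = 115200 kJ/min
ṁ = Q/Δh = 115200 / 1240.3 = 92.878 kg/min

ṁ = 92.9 kg/min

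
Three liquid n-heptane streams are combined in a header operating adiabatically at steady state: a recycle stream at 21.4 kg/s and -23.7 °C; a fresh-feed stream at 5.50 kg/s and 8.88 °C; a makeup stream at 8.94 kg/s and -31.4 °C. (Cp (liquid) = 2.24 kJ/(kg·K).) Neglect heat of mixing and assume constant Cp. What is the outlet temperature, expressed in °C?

T_out = -20.6 °C

Energy balance with Q = 0: Σ ṁᵢCp,ᵢ(T_out − Tᵢ) = 0
Σ ṁᵢCp,ᵢTᵢ = 21.4×2.24×-23.7 + 5.50×2.24×8.88 + 8.94×2.24×-31.4 = -1655.5
Σ ṁᵢCp,ᵢ = 21.4×2.24 + 5.50×2.24 + 8.94×2.24 = 80.282
T_out = -1655.5 / 80.282 = -20.621 °C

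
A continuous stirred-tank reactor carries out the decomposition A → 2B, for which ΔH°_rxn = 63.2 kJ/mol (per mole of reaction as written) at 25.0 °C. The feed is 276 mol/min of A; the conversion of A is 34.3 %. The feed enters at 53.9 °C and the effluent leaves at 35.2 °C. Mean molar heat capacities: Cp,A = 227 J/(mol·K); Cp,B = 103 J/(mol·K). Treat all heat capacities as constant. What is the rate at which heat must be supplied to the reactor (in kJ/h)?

Q_in = 287000 kJ/h

Extent of reaction ξ = 0.343 × 276 = 94.668 mol/min
Reaction term: ξ·ΔH°_rxn = 94.668 × 63.2 = 5983 kJ/min
Sensible, feed 53.9→25 °C: -1810.6 kJ/min
Outlet flows (mol/min): A 181.33, B 189.34
Sensible, products 25→35.2 °C: 618.77 kJ/min
Q = ΔH = 4791.1 kJ/min = 79.852 kW
Heat supplied = 287470 kJ/h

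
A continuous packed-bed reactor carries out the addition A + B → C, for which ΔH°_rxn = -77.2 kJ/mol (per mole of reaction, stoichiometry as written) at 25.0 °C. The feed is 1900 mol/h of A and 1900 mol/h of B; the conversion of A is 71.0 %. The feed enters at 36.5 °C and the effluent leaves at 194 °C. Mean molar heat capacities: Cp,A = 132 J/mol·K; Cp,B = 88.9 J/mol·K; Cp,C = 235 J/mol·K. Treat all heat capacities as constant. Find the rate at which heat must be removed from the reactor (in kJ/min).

Q_out = 580 kJ/min

Extent of reaction ξ = 0.710 × 1900 = 1349 mol/h
Reaction term: ξ·ΔH°_rxn = 1349 × -77.2 = -104140 kJ/h
Sensible, feed 36.5→25 °C: -4826.7 kJ/h
Outlet flows (mol/h): A 551, B 551, C 1349
Sensible, products 25→194 °C: 74146 kJ/h
Q = ΔH = -34824 kJ/h = -9.6733 kW
Heat removed = 580.4 kJ/min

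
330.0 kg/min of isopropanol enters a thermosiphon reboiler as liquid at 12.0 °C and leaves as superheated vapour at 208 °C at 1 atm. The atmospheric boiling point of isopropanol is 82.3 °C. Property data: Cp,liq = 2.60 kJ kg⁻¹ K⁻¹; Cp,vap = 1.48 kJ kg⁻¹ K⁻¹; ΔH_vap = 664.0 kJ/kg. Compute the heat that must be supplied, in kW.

liquid 12.0→82.3 °C: 182.78 kJ/kg
vaporisation at 82.3 °C: 664 kJ/kg
vapour 82.3→208 °C: 186.04 kJ/kg
Δh = 182.78 + 664 + 186.04 = 1032.8 kJ/kg
Q = ṁ·Δh = 330.0 kg/min × 1032.8 kJ/kg = 340830 kJ/min
|Q| = 5680.5 kW

Q = 5680 kW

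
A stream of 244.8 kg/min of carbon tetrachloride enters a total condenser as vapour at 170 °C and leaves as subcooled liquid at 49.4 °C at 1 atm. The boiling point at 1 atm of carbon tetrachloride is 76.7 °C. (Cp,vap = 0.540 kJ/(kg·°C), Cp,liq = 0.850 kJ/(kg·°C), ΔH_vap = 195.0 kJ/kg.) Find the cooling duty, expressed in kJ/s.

Q_c = 1100 kJ/s

vapour 170→76.7 °C: -50.382 kJ/kg
condensation at 76.7 °C: -195 kJ/kg
liquid 76.7→49.4 °C: -23.205 kJ/kg
Δh = -50.382 + -195 + -23.205 = -268.59 kJ/kg
Q = ṁ·Δh = 244.8 kg/min × -268.59 kJ/kg = -65750 kJ/min
|Q| = 1095.8 kW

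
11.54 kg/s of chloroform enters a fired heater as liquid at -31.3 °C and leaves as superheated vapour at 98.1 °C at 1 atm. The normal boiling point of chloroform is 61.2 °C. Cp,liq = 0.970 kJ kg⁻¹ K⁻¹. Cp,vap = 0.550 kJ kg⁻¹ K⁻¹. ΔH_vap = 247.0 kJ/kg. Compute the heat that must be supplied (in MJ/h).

liquid -31.3→61.2 °C: 89.725 kJ/kg
vaporisation at 61.2 °C: 247 kJ/kg
vapour 61.2→98.1 °C: 20.295 kJ/kg
Δh = 89.725 + 247 + 20.295 = 357.02 kJ/kg
Q = ṁ·Δh = 11.54 kg/s × 357.02 kJ/kg = 4120 kJ/s
|Q| = 4120 kW = 14832 MJ/h

Q = 14800 MJ/h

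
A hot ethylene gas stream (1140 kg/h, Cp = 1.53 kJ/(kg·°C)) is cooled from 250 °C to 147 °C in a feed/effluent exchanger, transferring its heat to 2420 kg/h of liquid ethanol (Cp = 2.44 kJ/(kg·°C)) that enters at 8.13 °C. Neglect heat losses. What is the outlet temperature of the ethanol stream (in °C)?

T_c,out = 38.6 °C

Heat released by hot stream: Q = 1140 × 1.53 × (250 − 147) = 179650 kJ/h
Energy balance on cold side (adiabatic exchanger): Q = ṁ_c·Cp_c·(T_c,out − T_c,in)
T_c,out = 8.13 + 179650/(2420 × 2.44) = 38.555 °C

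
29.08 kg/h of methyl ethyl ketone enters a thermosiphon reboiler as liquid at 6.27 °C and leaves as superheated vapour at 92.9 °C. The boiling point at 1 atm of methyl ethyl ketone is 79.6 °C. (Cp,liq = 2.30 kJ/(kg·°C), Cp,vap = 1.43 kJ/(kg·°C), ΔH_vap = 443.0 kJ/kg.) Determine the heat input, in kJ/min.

Q = 306 kJ/min

liquid 6.27→79.6 °C: 168.66 kJ/kg
vaporisation at 79.6 °C: 443 kJ/kg
vapour 79.6→92.9 °C: 19.019 kJ/kg
Δh = 168.66 + 443 + 19.019 = 630.68 kJ/kg
Q = ṁ·Δh = 29.08 kg/h × 630.68 kJ/kg = 18340 kJ/h
|Q| = 5.0945 kW = 305.67 kJ/min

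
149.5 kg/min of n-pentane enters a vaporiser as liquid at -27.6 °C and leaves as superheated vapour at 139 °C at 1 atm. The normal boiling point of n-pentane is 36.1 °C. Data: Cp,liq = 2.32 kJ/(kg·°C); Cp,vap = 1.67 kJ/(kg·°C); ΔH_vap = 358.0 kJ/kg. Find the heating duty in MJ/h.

liquid -27.6→36.1 °C: 147.78 kJ/kg
vaporisation at 36.1 °C: 358 kJ/kg
vapour 36.1→139 °C: 171.84 kJ/kg
Δh = 147.78 + 358 + 171.84 = 677.63 kJ/kg
Q = ṁ·Δh = 149.5 kg/min × 677.63 kJ/kg = 101310 kJ/min
|Q| = 1688.4 kW = 6078.3 MJ/h

Q = 6080 MJ/h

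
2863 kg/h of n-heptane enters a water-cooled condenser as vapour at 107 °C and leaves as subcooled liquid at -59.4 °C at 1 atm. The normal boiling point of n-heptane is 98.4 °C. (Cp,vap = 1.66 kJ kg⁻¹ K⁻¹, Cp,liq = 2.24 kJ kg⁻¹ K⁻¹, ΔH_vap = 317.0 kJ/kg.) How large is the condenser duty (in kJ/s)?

vapour 107→98.4 °C: -14.276 kJ/kg
condensation at 98.4 °C: -317 kJ/kg
liquid 98.4→-59.4 °C: -353.47 kJ/kg
Δh = -14.276 + -317 + -353.47 = -684.75 kJ/kg
Q = ṁ·Δh = 2863 kg/h × -684.75 kJ/kg = -1.9604e+06 kJ/h
|Q| = 544.56 kW

Q_c = 545 kJ/s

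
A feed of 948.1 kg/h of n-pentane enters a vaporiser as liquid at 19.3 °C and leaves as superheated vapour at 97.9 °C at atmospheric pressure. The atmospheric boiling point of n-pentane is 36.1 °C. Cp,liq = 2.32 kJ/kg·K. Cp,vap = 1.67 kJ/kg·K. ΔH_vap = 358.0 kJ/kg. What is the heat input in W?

Q = 132000 W

liquid 19.3→36.1 °C: 38.976 kJ/kg
vaporisation at 36.1 °C: 358 kJ/kg
vapour 36.1→97.9 °C: 103.21 kJ/kg
Δh = 38.976 + 358 + 103.21 = 500.18 kJ/kg
Q = ṁ·Δh = 948.1 kg/h × 500.18 kJ/kg = 474220 kJ/h
|Q| = 131.73 kW = 131730 W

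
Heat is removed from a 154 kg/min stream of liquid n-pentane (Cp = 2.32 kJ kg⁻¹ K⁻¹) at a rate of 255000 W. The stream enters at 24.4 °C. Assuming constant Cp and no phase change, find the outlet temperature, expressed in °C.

Q = 255000 W = 15300 kJ/min
ΔT = Q/(ṁ·Cp) = 15300/(154×2.32) = 42.824 K
T_out = 24.4 − 42.824 = -18.424 °C

T_out = -18.4 °C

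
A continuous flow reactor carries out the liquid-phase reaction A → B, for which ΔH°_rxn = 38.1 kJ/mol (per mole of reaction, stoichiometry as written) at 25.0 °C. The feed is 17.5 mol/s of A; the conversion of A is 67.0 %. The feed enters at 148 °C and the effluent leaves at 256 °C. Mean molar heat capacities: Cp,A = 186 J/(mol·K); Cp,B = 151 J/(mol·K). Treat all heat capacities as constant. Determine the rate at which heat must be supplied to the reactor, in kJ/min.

Extent of reaction ξ = 0.670 × 17.5 = 11.725 mol/s
Reaction term: ξ·ΔH°_rxn = 11.725 × 38.1 = 446.72 kJ/s
Sensible, feed 148→25 °C: -400.37 kJ/s
Outlet flows (mol/s): A 5.775, B 11.725
Sensible, products 25→256 °C: 657.11 kJ/s
Q = ΔH = 703.47 kJ/s = 703.47 kW
Heat supplied = 42208 kJ/min

Q_in = 42200 kJ/min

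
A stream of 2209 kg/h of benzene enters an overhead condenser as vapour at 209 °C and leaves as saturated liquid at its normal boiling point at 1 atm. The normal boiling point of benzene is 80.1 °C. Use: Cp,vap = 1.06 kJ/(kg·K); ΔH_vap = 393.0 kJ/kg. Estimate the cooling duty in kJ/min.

vapour 209→80.1 °C: -136.63 kJ/kg
condensation at 80.1 °C: -393 kJ/kg
Δh = -136.63 + -393 = -529.63 kJ/kg
Q = ṁ·Δh = 2209 kg/h × -529.63 kJ/kg = -1.17e+06 kJ/h
|Q| = 324.99 kW = 19499 kJ/min

Q_c = 19500 kJ/min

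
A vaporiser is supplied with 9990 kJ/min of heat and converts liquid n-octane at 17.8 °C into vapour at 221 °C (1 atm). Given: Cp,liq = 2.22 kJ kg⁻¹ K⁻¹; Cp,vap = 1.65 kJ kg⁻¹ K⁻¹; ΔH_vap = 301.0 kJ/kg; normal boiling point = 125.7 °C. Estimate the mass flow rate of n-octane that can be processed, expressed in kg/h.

Δh = 2.22×(125.7−17.8) + 301.0 + 1.65×(221−125.7) = 697.78 kJ/kg
Q = 9990 kJ/min = 166.5 kJ/s = 599400 kJ/h
ṁ = Q/Δh = 599400 / 697.78 = 859.01 kg/h

ṁ = 859 kg/h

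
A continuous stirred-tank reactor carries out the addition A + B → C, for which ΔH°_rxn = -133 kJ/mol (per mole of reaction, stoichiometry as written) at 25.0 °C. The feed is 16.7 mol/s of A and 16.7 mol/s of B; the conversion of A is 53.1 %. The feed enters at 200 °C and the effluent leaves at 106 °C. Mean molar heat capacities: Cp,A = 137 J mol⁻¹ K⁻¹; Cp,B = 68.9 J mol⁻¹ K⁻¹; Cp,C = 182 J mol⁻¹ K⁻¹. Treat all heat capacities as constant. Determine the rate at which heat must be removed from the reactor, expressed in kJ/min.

Q_out = 91200 kJ/min

Extent of reaction ξ = 0.531 × 16.7 = 8.8677 mol/s
Reaction term: ξ·ΔH°_rxn = 8.8677 × -133 = -1179.4 kJ/s
Sensible, feed 200→25 °C: -601.74 kJ/s
Outlet flows (mol/s): A 7.8323, B 7.8323, C 8.8677
Sensible, products 25→106 °C: 261.35 kJ/s
Q = ΔH = -1519.8 kJ/s = -1519.8 kW
Heat removed = 91188 kJ/min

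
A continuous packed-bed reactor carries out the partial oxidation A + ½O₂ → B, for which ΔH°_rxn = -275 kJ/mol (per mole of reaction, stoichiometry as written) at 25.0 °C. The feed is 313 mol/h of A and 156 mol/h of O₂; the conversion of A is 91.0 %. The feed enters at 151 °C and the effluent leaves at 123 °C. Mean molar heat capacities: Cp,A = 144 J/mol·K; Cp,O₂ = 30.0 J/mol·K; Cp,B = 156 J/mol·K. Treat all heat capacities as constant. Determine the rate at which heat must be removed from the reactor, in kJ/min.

Extent of reaction ξ = 0.910 × 313 = 284.83 mol/h
Reaction term: ξ·ΔH°_rxn = 284.83 × -275 = -78328 kJ/h
Sensible, feed 151→25 °C: -6268.8 kJ/h
Outlet flows (mol/h): A 28.17, O₂ 13.585, B 284.83
Sensible, products 25→123 °C: 4792 kJ/h
Q = ΔH = -79805 kJ/h = -22.168 kW
Heat removed = 1330.1 kJ/min

Q_out = 1330 kJ/min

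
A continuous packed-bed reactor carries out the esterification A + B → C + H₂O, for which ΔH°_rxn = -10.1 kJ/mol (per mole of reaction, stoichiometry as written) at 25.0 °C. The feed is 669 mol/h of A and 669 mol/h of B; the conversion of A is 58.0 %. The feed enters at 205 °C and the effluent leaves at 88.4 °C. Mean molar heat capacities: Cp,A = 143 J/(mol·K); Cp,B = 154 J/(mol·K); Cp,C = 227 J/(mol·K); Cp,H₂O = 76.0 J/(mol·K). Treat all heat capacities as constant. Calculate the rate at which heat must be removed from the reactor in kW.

Q_out = 7.48 kW

Extent of reaction ξ = 0.580 × 669 = 388.02 mol/h
Reaction term: ξ·ΔH°_rxn = 388.02 × -10.1 = -3919 kJ/h
Sensible, feed 205→25 °C: -35765 kJ/h
Outlet flows (mol/h): A 280.98, B 280.98, C 388.02, H₂O 388.02
Sensible, products 25→88.4 °C: 12745 kJ/h
Q = ΔH = -26939 kJ/h = -7.4831 kW
Heat removed = 7.4831 kW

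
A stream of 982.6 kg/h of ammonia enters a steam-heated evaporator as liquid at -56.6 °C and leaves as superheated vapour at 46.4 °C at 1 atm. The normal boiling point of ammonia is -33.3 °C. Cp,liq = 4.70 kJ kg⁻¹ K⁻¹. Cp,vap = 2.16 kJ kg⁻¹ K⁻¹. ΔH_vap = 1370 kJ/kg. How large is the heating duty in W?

liquid -56.6→-33.3 °C: 109.51 kJ/kg
vaporisation at -33.3 °C: 1370 kJ/kg
vapour -33.3→46.4 °C: 172.15 kJ/kg
Δh = 109.51 + 1370 + 172.15 = 1651.7 kJ/kg
Q = ṁ·Δh = 982.6 kg/h × 1651.7 kJ/kg = 1.6229e+06 kJ/h
|Q| = 450.81 kW = 450810 W

Q = 451000 W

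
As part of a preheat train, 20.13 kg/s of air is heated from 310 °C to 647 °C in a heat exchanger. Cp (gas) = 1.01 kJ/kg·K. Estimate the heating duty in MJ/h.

Q = 24700 MJ/h

Q = ṁ·Cp·ΔT = 20.13 × 1.01 × (647 − 310) = 6851.6 kJ/s
Heating duty = 24666 MJ/h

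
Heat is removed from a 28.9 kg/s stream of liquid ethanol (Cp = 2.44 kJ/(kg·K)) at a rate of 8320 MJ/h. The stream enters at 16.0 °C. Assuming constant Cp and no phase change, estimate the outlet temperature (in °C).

Q = 8320 MJ/h = 2311.1 kJ/s
ΔT = Q/(ṁ·Cp) = 2311.1/(28.9×2.44) = 32.774 K
T_out = 16.0 − 32.774 = -16.774 °C

T_out = -16.8 °C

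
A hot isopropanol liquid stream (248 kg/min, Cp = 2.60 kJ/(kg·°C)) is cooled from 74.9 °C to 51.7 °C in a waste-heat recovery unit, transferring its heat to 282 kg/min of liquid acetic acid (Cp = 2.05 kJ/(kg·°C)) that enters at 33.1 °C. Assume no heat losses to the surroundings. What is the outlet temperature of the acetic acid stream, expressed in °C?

Heat released by hot stream: Q = 248 × 2.60 × (74.9 − 51.7) = 14959 kJ/min
Energy balance on cold side (adiabatic exchanger): Q = ṁ_c·Cp_c·(T_c,out − T_c,in)
T_c,out = 33.1 + 14959/(282 × 2.05) = 58.977 °C

T_c,out = 59.0 °C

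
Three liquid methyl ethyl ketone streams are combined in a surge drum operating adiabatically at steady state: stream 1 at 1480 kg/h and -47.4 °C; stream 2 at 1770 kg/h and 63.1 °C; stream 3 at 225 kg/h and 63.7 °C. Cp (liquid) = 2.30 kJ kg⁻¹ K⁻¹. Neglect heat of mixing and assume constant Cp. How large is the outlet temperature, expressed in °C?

Energy balance with Q = 0: Σ ṁᵢCp,ᵢ(T_out − Tᵢ) = 0
Σ ṁᵢCp,ᵢTᵢ = 1480×2.30×-47.4 + 1770×2.30×63.1 + 225×2.30×63.7 = 128500
Σ ṁᵢCp,ᵢ = 1480×2.30 + 1770×2.30 + 225×2.30 = 7992.5
T_out = 128500 / 7992.5 = 16.077 °C

T_out = 16.1 °C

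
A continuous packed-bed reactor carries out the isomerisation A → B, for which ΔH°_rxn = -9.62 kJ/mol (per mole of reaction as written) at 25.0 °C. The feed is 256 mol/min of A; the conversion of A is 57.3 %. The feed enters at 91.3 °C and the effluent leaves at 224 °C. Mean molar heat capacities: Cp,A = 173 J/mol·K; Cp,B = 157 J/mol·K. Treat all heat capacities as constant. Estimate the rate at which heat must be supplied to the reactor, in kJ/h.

Q_in = 240000 kJ/h

Extent of reaction ξ = 0.573 × 256 = 146.69 mol/min
Reaction term: ξ·ΔH°_rxn = 146.69 × -9.62 = -1411.1 kJ/min
Sensible, feed 91.3→25 °C: -2936.3 kJ/min
Outlet flows (mol/min): A 109.31, B 146.69
Sensible, products 25→224 °C: 8346.3 kJ/min
Q = ΔH = 3998.8 kJ/min = 66.647 kW
Heat supplied = 239930 kJ/h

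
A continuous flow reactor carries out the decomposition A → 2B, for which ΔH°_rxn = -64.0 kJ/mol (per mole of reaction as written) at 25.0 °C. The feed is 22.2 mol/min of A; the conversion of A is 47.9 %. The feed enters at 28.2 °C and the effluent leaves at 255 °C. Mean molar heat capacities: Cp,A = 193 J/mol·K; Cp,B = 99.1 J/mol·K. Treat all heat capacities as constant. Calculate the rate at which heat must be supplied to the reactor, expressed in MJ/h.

Extent of reaction ξ = 0.479 × 22.2 = 10.634 mol/min
Reaction term: ξ·ΔH°_rxn = 10.634 × -64.0 = -680.56 kJ/min
Sensible, feed 28.2→25 °C: -13.711 kJ/min
Outlet flows (mol/min): A 11.566, B 21.268
Sensible, products 25→255 °C: 998.18 kJ/min
Q = ΔH = 303.9 kJ/min = 5.065 kW
Heat supplied = 18.234 MJ/h

Q_in = 18.2 MJ/h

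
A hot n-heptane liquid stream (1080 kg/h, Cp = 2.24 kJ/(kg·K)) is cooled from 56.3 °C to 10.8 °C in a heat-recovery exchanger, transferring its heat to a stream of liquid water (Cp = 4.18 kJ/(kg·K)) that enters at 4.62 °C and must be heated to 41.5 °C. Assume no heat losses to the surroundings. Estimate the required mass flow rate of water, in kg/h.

ṁ_c = 714 kg/h

Heat released by hot stream: Q = 1080 × 2.24 × (56.3 − 10.8) = 110070 kJ/h
Energy balance on cold side (adiabatic exchanger): Q = ṁ_c·Cp_c·(T_c,out − T_c,in)
ṁ_c = 110070 / [4.18 × (41.5 − 4.62)] = 714.03 kg/h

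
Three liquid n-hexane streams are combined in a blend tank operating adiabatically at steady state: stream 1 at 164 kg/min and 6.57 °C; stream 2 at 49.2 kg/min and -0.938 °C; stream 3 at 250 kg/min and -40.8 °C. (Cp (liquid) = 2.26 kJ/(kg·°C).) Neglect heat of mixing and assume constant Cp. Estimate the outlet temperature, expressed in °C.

T_out = -19.8 °C

Adiabatic, steady state ⇒ Σ ṁᵢCp,ᵢ(T_out − Tᵢ) = 0
Σ ṁᵢCp,ᵢTᵢ = 164×2.26×6.57 + 49.2×2.26×-0.938 + 250×2.26×-40.8 = -20721
Σ ṁᵢCp,ᵢ = 164×2.26 + 49.2×2.26 + 250×2.26 = 1046.8
T_out = -20721 / 1046.8 = -19.794 °C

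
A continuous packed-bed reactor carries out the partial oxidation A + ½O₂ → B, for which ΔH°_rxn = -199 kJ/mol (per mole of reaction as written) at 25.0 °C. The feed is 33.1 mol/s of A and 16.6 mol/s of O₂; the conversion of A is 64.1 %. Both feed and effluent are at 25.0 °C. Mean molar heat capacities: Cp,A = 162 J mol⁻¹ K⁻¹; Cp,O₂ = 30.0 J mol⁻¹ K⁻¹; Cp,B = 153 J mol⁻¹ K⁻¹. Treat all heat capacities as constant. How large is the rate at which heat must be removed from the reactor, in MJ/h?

Extent of reaction ξ = 0.641 × 33.1 = 21.217 mol/s
Reaction term: ξ·ΔH°_rxn = 21.217 × -199 = -4222.2 kJ/s
Q = ΔH = -4222.2 kJ/s = -4222.2 kW
Heat removed = 15200 MJ/h

Q_out = 15200 MJ/h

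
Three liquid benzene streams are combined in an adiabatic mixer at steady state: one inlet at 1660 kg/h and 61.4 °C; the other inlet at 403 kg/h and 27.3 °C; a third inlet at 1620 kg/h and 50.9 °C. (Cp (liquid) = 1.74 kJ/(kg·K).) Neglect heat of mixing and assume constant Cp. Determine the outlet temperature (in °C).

T_out = 53.1 °C

Energy balance with Q = 0: Σ ṁᵢCp,ᵢ(T_out − Tᵢ) = 0
Σ ṁᵢCp,ᵢTᵢ = 1660×1.74×61.4 + 403×1.74×27.3 + 1620×1.74×50.9 = 339970
Σ ṁᵢCp,ᵢ = 1660×1.74 + 403×1.74 + 1620×1.74 = 6408.4
T_out = 339970 / 6408.4 = 53.05 °C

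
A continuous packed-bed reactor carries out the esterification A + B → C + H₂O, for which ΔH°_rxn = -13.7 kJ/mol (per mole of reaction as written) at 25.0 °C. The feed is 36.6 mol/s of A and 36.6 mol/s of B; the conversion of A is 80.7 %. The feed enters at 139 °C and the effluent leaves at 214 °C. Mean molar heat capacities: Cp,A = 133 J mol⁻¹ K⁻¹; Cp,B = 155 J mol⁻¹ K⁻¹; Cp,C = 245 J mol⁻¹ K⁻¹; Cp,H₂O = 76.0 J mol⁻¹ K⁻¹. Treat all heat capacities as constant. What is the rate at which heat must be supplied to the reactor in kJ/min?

Q_in = 34200 kJ/min

Extent of reaction ξ = 0.807 × 36.6 = 29.536 mol/s
Reaction term: ξ·ΔH°_rxn = 29.536 × -13.7 = -404.65 kJ/s
Sensible, feed 139→25 °C: -1201.7 kJ/s
Outlet flows (mol/s): A 7.0638, B 7.0638, C 29.536, H₂O 29.536
Sensible, products 25→214 °C: 2176.4 kJ/s
Q = ΔH = 570.13 kJ/s = 570.13 kW
Heat supplied = 34208 kJ/min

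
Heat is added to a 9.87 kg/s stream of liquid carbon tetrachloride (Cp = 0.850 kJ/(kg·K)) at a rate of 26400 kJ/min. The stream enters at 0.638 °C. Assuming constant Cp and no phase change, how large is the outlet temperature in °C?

T_out = 53.1 °C

Q = 26400 kJ/min = 440 kJ/s
ΔT = Q/(ṁ·Cp) = 440/(9.87×0.850) = 52.447 K
T_out = 0.638 + 52.447 = 53.085 °C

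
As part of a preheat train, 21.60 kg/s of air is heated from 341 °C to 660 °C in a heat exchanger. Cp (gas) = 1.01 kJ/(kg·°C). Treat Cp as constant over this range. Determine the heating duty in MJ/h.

Q = 25100 MJ/h

Q = ṁ·Cp·ΔT = 21.60 × 1.01 × (660 − 341) = 6959.3 kJ/s
Heating duty = 25053 MJ/h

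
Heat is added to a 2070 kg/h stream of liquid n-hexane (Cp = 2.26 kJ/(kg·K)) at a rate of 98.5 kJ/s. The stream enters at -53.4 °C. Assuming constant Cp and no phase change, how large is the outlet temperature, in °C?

Q = 98.5 kJ/s = 354600 kJ/h
ΔT = Q/(ṁ·Cp) = 354600/(2070×2.26) = 75.798 K
T_out = -53.4 + 75.798 = 22.398 °C

T_out = 22.4 °C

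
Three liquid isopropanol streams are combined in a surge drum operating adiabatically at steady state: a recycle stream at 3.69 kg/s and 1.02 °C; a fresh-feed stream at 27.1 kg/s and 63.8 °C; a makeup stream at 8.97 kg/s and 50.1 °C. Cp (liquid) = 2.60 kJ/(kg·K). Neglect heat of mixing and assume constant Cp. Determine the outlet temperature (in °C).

Adiabatic, steady state ⇒ Σ ṁᵢCp,ᵢ(T_out − Tᵢ) = 0
T_out = Σ ṁᵢCp,ᵢTᵢ / Σ ṁᵢCp,ᵢ
      = 5673.6 / 103.38 = 54.883 °C

T_out = 54.9 °C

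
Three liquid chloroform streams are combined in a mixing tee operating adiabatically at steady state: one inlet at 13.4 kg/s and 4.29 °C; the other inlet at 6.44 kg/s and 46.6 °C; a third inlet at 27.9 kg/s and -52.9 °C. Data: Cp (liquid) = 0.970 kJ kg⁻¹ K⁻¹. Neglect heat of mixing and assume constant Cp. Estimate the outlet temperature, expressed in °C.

T_out = -23.4 °C

No heat crosses the boundary, so H_out = H_in.
Σ ṁᵢCp,ᵢTᵢ = 13.4×0.970×4.29 + 6.44×0.970×46.6 + 27.9×0.970×-52.9 = -1084.8
Σ ṁᵢCp,ᵢ = 13.4×0.970 + 6.44×0.970 + 27.9×0.970 = 46.308
T_out = -1084.8 / 46.308 = -23.425 °C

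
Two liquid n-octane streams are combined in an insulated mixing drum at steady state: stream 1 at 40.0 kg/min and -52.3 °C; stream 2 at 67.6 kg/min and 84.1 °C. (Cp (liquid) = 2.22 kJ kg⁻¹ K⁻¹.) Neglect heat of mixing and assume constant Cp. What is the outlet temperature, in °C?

Adiabatic, steady state ⇒ Σ ṁᵢCp,ᵢ(T_out − Tᵢ) = 0
Σ ṁᵢCp,ᵢTᵢ = 40.0×2.22×-52.3 + 67.6×2.22×84.1 = 7976.8
Σ ṁᵢCp,ᵢ = 40.0×2.22 + 67.6×2.22 = 238.87
T_out = 7976.8 / 238.87 = 33.394 °C

T_out = 33.4 °C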